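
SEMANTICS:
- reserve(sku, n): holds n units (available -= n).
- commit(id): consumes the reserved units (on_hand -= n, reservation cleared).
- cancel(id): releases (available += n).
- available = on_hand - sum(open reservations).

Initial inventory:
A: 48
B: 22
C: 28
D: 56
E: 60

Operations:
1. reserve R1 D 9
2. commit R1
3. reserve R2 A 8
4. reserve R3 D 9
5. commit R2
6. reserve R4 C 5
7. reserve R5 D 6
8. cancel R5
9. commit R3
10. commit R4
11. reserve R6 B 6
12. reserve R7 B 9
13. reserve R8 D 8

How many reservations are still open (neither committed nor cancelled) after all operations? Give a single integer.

Step 1: reserve R1 D 9 -> on_hand[A=48 B=22 C=28 D=56 E=60] avail[A=48 B=22 C=28 D=47 E=60] open={R1}
Step 2: commit R1 -> on_hand[A=48 B=22 C=28 D=47 E=60] avail[A=48 B=22 C=28 D=47 E=60] open={}
Step 3: reserve R2 A 8 -> on_hand[A=48 B=22 C=28 D=47 E=60] avail[A=40 B=22 C=28 D=47 E=60] open={R2}
Step 4: reserve R3 D 9 -> on_hand[A=48 B=22 C=28 D=47 E=60] avail[A=40 B=22 C=28 D=38 E=60] open={R2,R3}
Step 5: commit R2 -> on_hand[A=40 B=22 C=28 D=47 E=60] avail[A=40 B=22 C=28 D=38 E=60] open={R3}
Step 6: reserve R4 C 5 -> on_hand[A=40 B=22 C=28 D=47 E=60] avail[A=40 B=22 C=23 D=38 E=60] open={R3,R4}
Step 7: reserve R5 D 6 -> on_hand[A=40 B=22 C=28 D=47 E=60] avail[A=40 B=22 C=23 D=32 E=60] open={R3,R4,R5}
Step 8: cancel R5 -> on_hand[A=40 B=22 C=28 D=47 E=60] avail[A=40 B=22 C=23 D=38 E=60] open={R3,R4}
Step 9: commit R3 -> on_hand[A=40 B=22 C=28 D=38 E=60] avail[A=40 B=22 C=23 D=38 E=60] open={R4}
Step 10: commit R4 -> on_hand[A=40 B=22 C=23 D=38 E=60] avail[A=40 B=22 C=23 D=38 E=60] open={}
Step 11: reserve R6 B 6 -> on_hand[A=40 B=22 C=23 D=38 E=60] avail[A=40 B=16 C=23 D=38 E=60] open={R6}
Step 12: reserve R7 B 9 -> on_hand[A=40 B=22 C=23 D=38 E=60] avail[A=40 B=7 C=23 D=38 E=60] open={R6,R7}
Step 13: reserve R8 D 8 -> on_hand[A=40 B=22 C=23 D=38 E=60] avail[A=40 B=7 C=23 D=30 E=60] open={R6,R7,R8}
Open reservations: ['R6', 'R7', 'R8'] -> 3

Answer: 3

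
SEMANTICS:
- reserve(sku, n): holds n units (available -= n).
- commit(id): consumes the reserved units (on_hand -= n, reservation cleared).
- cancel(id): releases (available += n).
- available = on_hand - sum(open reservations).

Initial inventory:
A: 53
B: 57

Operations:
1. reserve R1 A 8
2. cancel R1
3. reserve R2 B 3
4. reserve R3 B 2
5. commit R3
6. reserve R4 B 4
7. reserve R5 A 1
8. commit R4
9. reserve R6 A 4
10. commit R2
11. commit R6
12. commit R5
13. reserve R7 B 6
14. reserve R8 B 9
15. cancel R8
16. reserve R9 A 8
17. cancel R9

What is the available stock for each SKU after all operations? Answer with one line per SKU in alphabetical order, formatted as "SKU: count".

Answer: A: 48
B: 42

Derivation:
Step 1: reserve R1 A 8 -> on_hand[A=53 B=57] avail[A=45 B=57] open={R1}
Step 2: cancel R1 -> on_hand[A=53 B=57] avail[A=53 B=57] open={}
Step 3: reserve R2 B 3 -> on_hand[A=53 B=57] avail[A=53 B=54] open={R2}
Step 4: reserve R3 B 2 -> on_hand[A=53 B=57] avail[A=53 B=52] open={R2,R3}
Step 5: commit R3 -> on_hand[A=53 B=55] avail[A=53 B=52] open={R2}
Step 6: reserve R4 B 4 -> on_hand[A=53 B=55] avail[A=53 B=48] open={R2,R4}
Step 7: reserve R5 A 1 -> on_hand[A=53 B=55] avail[A=52 B=48] open={R2,R4,R5}
Step 8: commit R4 -> on_hand[A=53 B=51] avail[A=52 B=48] open={R2,R5}
Step 9: reserve R6 A 4 -> on_hand[A=53 B=51] avail[A=48 B=48] open={R2,R5,R6}
Step 10: commit R2 -> on_hand[A=53 B=48] avail[A=48 B=48] open={R5,R6}
Step 11: commit R6 -> on_hand[A=49 B=48] avail[A=48 B=48] open={R5}
Step 12: commit R5 -> on_hand[A=48 B=48] avail[A=48 B=48] open={}
Step 13: reserve R7 B 6 -> on_hand[A=48 B=48] avail[A=48 B=42] open={R7}
Step 14: reserve R8 B 9 -> on_hand[A=48 B=48] avail[A=48 B=33] open={R7,R8}
Step 15: cancel R8 -> on_hand[A=48 B=48] avail[A=48 B=42] open={R7}
Step 16: reserve R9 A 8 -> on_hand[A=48 B=48] avail[A=40 B=42] open={R7,R9}
Step 17: cancel R9 -> on_hand[A=48 B=48] avail[A=48 B=42] open={R7}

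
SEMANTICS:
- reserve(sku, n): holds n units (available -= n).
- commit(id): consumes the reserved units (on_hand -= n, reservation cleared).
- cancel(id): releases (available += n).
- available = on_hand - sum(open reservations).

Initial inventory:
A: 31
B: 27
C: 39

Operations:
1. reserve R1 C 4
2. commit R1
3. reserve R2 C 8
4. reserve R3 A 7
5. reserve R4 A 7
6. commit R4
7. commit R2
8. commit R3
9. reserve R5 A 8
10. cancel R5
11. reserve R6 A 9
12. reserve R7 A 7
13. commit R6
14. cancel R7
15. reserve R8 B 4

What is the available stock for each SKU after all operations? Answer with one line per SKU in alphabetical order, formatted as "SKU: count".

Step 1: reserve R1 C 4 -> on_hand[A=31 B=27 C=39] avail[A=31 B=27 C=35] open={R1}
Step 2: commit R1 -> on_hand[A=31 B=27 C=35] avail[A=31 B=27 C=35] open={}
Step 3: reserve R2 C 8 -> on_hand[A=31 B=27 C=35] avail[A=31 B=27 C=27] open={R2}
Step 4: reserve R3 A 7 -> on_hand[A=31 B=27 C=35] avail[A=24 B=27 C=27] open={R2,R3}
Step 5: reserve R4 A 7 -> on_hand[A=31 B=27 C=35] avail[A=17 B=27 C=27] open={R2,R3,R4}
Step 6: commit R4 -> on_hand[A=24 B=27 C=35] avail[A=17 B=27 C=27] open={R2,R3}
Step 7: commit R2 -> on_hand[A=24 B=27 C=27] avail[A=17 B=27 C=27] open={R3}
Step 8: commit R3 -> on_hand[A=17 B=27 C=27] avail[A=17 B=27 C=27] open={}
Step 9: reserve R5 A 8 -> on_hand[A=17 B=27 C=27] avail[A=9 B=27 C=27] open={R5}
Step 10: cancel R5 -> on_hand[A=17 B=27 C=27] avail[A=17 B=27 C=27] open={}
Step 11: reserve R6 A 9 -> on_hand[A=17 B=27 C=27] avail[A=8 B=27 C=27] open={R6}
Step 12: reserve R7 A 7 -> on_hand[A=17 B=27 C=27] avail[A=1 B=27 C=27] open={R6,R7}
Step 13: commit R6 -> on_hand[A=8 B=27 C=27] avail[A=1 B=27 C=27] open={R7}
Step 14: cancel R7 -> on_hand[A=8 B=27 C=27] avail[A=8 B=27 C=27] open={}
Step 15: reserve R8 B 4 -> on_hand[A=8 B=27 C=27] avail[A=8 B=23 C=27] open={R8}

Answer: A: 8
B: 23
C: 27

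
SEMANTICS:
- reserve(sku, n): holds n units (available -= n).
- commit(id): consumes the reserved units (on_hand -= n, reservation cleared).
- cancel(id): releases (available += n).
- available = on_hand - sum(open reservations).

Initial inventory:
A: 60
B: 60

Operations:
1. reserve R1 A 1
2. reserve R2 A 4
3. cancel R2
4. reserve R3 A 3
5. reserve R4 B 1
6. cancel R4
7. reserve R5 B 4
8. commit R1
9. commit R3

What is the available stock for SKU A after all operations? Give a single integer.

Step 1: reserve R1 A 1 -> on_hand[A=60 B=60] avail[A=59 B=60] open={R1}
Step 2: reserve R2 A 4 -> on_hand[A=60 B=60] avail[A=55 B=60] open={R1,R2}
Step 3: cancel R2 -> on_hand[A=60 B=60] avail[A=59 B=60] open={R1}
Step 4: reserve R3 A 3 -> on_hand[A=60 B=60] avail[A=56 B=60] open={R1,R3}
Step 5: reserve R4 B 1 -> on_hand[A=60 B=60] avail[A=56 B=59] open={R1,R3,R4}
Step 6: cancel R4 -> on_hand[A=60 B=60] avail[A=56 B=60] open={R1,R3}
Step 7: reserve R5 B 4 -> on_hand[A=60 B=60] avail[A=56 B=56] open={R1,R3,R5}
Step 8: commit R1 -> on_hand[A=59 B=60] avail[A=56 B=56] open={R3,R5}
Step 9: commit R3 -> on_hand[A=56 B=60] avail[A=56 B=56] open={R5}
Final available[A] = 56

Answer: 56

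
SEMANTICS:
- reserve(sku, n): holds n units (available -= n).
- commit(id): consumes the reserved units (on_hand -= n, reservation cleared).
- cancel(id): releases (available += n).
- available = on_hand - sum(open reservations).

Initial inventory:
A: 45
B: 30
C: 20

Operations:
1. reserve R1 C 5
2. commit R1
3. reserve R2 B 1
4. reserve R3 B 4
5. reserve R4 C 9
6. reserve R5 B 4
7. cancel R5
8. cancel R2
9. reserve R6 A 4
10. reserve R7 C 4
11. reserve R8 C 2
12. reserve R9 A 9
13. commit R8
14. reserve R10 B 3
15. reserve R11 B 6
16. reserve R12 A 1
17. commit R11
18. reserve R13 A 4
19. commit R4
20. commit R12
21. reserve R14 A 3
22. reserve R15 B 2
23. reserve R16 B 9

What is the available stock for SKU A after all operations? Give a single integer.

Step 1: reserve R1 C 5 -> on_hand[A=45 B=30 C=20] avail[A=45 B=30 C=15] open={R1}
Step 2: commit R1 -> on_hand[A=45 B=30 C=15] avail[A=45 B=30 C=15] open={}
Step 3: reserve R2 B 1 -> on_hand[A=45 B=30 C=15] avail[A=45 B=29 C=15] open={R2}
Step 4: reserve R3 B 4 -> on_hand[A=45 B=30 C=15] avail[A=45 B=25 C=15] open={R2,R3}
Step 5: reserve R4 C 9 -> on_hand[A=45 B=30 C=15] avail[A=45 B=25 C=6] open={R2,R3,R4}
Step 6: reserve R5 B 4 -> on_hand[A=45 B=30 C=15] avail[A=45 B=21 C=6] open={R2,R3,R4,R5}
Step 7: cancel R5 -> on_hand[A=45 B=30 C=15] avail[A=45 B=25 C=6] open={R2,R3,R4}
Step 8: cancel R2 -> on_hand[A=45 B=30 C=15] avail[A=45 B=26 C=6] open={R3,R4}
Step 9: reserve R6 A 4 -> on_hand[A=45 B=30 C=15] avail[A=41 B=26 C=6] open={R3,R4,R6}
Step 10: reserve R7 C 4 -> on_hand[A=45 B=30 C=15] avail[A=41 B=26 C=2] open={R3,R4,R6,R7}
Step 11: reserve R8 C 2 -> on_hand[A=45 B=30 C=15] avail[A=41 B=26 C=0] open={R3,R4,R6,R7,R8}
Step 12: reserve R9 A 9 -> on_hand[A=45 B=30 C=15] avail[A=32 B=26 C=0] open={R3,R4,R6,R7,R8,R9}
Step 13: commit R8 -> on_hand[A=45 B=30 C=13] avail[A=32 B=26 C=0] open={R3,R4,R6,R7,R9}
Step 14: reserve R10 B 3 -> on_hand[A=45 B=30 C=13] avail[A=32 B=23 C=0] open={R10,R3,R4,R6,R7,R9}
Step 15: reserve R11 B 6 -> on_hand[A=45 B=30 C=13] avail[A=32 B=17 C=0] open={R10,R11,R3,R4,R6,R7,R9}
Step 16: reserve R12 A 1 -> on_hand[A=45 B=30 C=13] avail[A=31 B=17 C=0] open={R10,R11,R12,R3,R4,R6,R7,R9}
Step 17: commit R11 -> on_hand[A=45 B=24 C=13] avail[A=31 B=17 C=0] open={R10,R12,R3,R4,R6,R7,R9}
Step 18: reserve R13 A 4 -> on_hand[A=45 B=24 C=13] avail[A=27 B=17 C=0] open={R10,R12,R13,R3,R4,R6,R7,R9}
Step 19: commit R4 -> on_hand[A=45 B=24 C=4] avail[A=27 B=17 C=0] open={R10,R12,R13,R3,R6,R7,R9}
Step 20: commit R12 -> on_hand[A=44 B=24 C=4] avail[A=27 B=17 C=0] open={R10,R13,R3,R6,R7,R9}
Step 21: reserve R14 A 3 -> on_hand[A=44 B=24 C=4] avail[A=24 B=17 C=0] open={R10,R13,R14,R3,R6,R7,R9}
Step 22: reserve R15 B 2 -> on_hand[A=44 B=24 C=4] avail[A=24 B=15 C=0] open={R10,R13,R14,R15,R3,R6,R7,R9}
Step 23: reserve R16 B 9 -> on_hand[A=44 B=24 C=4] avail[A=24 B=6 C=0] open={R10,R13,R14,R15,R16,R3,R6,R7,R9}
Final available[A] = 24

Answer: 24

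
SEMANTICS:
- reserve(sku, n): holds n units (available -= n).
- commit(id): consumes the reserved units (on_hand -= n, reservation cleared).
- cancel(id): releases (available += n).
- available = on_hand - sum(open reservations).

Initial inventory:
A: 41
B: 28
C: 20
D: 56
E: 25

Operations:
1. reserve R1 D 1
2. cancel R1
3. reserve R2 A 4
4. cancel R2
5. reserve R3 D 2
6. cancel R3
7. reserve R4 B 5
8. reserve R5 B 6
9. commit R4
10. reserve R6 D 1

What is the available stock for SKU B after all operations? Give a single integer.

Answer: 17

Derivation:
Step 1: reserve R1 D 1 -> on_hand[A=41 B=28 C=20 D=56 E=25] avail[A=41 B=28 C=20 D=55 E=25] open={R1}
Step 2: cancel R1 -> on_hand[A=41 B=28 C=20 D=56 E=25] avail[A=41 B=28 C=20 D=56 E=25] open={}
Step 3: reserve R2 A 4 -> on_hand[A=41 B=28 C=20 D=56 E=25] avail[A=37 B=28 C=20 D=56 E=25] open={R2}
Step 4: cancel R2 -> on_hand[A=41 B=28 C=20 D=56 E=25] avail[A=41 B=28 C=20 D=56 E=25] open={}
Step 5: reserve R3 D 2 -> on_hand[A=41 B=28 C=20 D=56 E=25] avail[A=41 B=28 C=20 D=54 E=25] open={R3}
Step 6: cancel R3 -> on_hand[A=41 B=28 C=20 D=56 E=25] avail[A=41 B=28 C=20 D=56 E=25] open={}
Step 7: reserve R4 B 5 -> on_hand[A=41 B=28 C=20 D=56 E=25] avail[A=41 B=23 C=20 D=56 E=25] open={R4}
Step 8: reserve R5 B 6 -> on_hand[A=41 B=28 C=20 D=56 E=25] avail[A=41 B=17 C=20 D=56 E=25] open={R4,R5}
Step 9: commit R4 -> on_hand[A=41 B=23 C=20 D=56 E=25] avail[A=41 B=17 C=20 D=56 E=25] open={R5}
Step 10: reserve R6 D 1 -> on_hand[A=41 B=23 C=20 D=56 E=25] avail[A=41 B=17 C=20 D=55 E=25] open={R5,R6}
Final available[B] = 17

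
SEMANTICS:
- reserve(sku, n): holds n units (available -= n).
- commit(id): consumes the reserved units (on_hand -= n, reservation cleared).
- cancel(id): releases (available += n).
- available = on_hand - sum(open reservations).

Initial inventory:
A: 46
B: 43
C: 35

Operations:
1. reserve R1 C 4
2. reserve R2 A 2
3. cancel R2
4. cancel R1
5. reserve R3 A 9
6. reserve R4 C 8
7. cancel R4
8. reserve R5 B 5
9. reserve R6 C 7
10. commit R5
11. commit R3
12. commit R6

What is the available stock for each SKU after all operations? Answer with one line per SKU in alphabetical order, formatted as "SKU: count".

Answer: A: 37
B: 38
C: 28

Derivation:
Step 1: reserve R1 C 4 -> on_hand[A=46 B=43 C=35] avail[A=46 B=43 C=31] open={R1}
Step 2: reserve R2 A 2 -> on_hand[A=46 B=43 C=35] avail[A=44 B=43 C=31] open={R1,R2}
Step 3: cancel R2 -> on_hand[A=46 B=43 C=35] avail[A=46 B=43 C=31] open={R1}
Step 4: cancel R1 -> on_hand[A=46 B=43 C=35] avail[A=46 B=43 C=35] open={}
Step 5: reserve R3 A 9 -> on_hand[A=46 B=43 C=35] avail[A=37 B=43 C=35] open={R3}
Step 6: reserve R4 C 8 -> on_hand[A=46 B=43 C=35] avail[A=37 B=43 C=27] open={R3,R4}
Step 7: cancel R4 -> on_hand[A=46 B=43 C=35] avail[A=37 B=43 C=35] open={R3}
Step 8: reserve R5 B 5 -> on_hand[A=46 B=43 C=35] avail[A=37 B=38 C=35] open={R3,R5}
Step 9: reserve R6 C 7 -> on_hand[A=46 B=43 C=35] avail[A=37 B=38 C=28] open={R3,R5,R6}
Step 10: commit R5 -> on_hand[A=46 B=38 C=35] avail[A=37 B=38 C=28] open={R3,R6}
Step 11: commit R3 -> on_hand[A=37 B=38 C=35] avail[A=37 B=38 C=28] open={R6}
Step 12: commit R6 -> on_hand[A=37 B=38 C=28] avail[A=37 B=38 C=28] open={}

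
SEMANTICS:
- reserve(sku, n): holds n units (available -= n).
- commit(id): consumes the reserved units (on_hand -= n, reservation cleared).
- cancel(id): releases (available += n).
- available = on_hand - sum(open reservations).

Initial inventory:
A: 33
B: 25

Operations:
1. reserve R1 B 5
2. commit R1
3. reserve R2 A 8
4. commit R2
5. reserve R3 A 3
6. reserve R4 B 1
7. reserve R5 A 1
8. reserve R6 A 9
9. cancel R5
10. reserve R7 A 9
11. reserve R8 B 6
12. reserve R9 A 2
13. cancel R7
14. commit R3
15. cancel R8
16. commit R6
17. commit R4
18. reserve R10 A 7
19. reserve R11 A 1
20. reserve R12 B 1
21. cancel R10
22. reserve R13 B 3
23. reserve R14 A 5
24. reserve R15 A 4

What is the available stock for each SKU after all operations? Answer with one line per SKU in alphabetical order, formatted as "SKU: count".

Step 1: reserve R1 B 5 -> on_hand[A=33 B=25] avail[A=33 B=20] open={R1}
Step 2: commit R1 -> on_hand[A=33 B=20] avail[A=33 B=20] open={}
Step 3: reserve R2 A 8 -> on_hand[A=33 B=20] avail[A=25 B=20] open={R2}
Step 4: commit R2 -> on_hand[A=25 B=20] avail[A=25 B=20] open={}
Step 5: reserve R3 A 3 -> on_hand[A=25 B=20] avail[A=22 B=20] open={R3}
Step 6: reserve R4 B 1 -> on_hand[A=25 B=20] avail[A=22 B=19] open={R3,R4}
Step 7: reserve R5 A 1 -> on_hand[A=25 B=20] avail[A=21 B=19] open={R3,R4,R5}
Step 8: reserve R6 A 9 -> on_hand[A=25 B=20] avail[A=12 B=19] open={R3,R4,R5,R6}
Step 9: cancel R5 -> on_hand[A=25 B=20] avail[A=13 B=19] open={R3,R4,R6}
Step 10: reserve R7 A 9 -> on_hand[A=25 B=20] avail[A=4 B=19] open={R3,R4,R6,R7}
Step 11: reserve R8 B 6 -> on_hand[A=25 B=20] avail[A=4 B=13] open={R3,R4,R6,R7,R8}
Step 12: reserve R9 A 2 -> on_hand[A=25 B=20] avail[A=2 B=13] open={R3,R4,R6,R7,R8,R9}
Step 13: cancel R7 -> on_hand[A=25 B=20] avail[A=11 B=13] open={R3,R4,R6,R8,R9}
Step 14: commit R3 -> on_hand[A=22 B=20] avail[A=11 B=13] open={R4,R6,R8,R9}
Step 15: cancel R8 -> on_hand[A=22 B=20] avail[A=11 B=19] open={R4,R6,R9}
Step 16: commit R6 -> on_hand[A=13 B=20] avail[A=11 B=19] open={R4,R9}
Step 17: commit R4 -> on_hand[A=13 B=19] avail[A=11 B=19] open={R9}
Step 18: reserve R10 A 7 -> on_hand[A=13 B=19] avail[A=4 B=19] open={R10,R9}
Step 19: reserve R11 A 1 -> on_hand[A=13 B=19] avail[A=3 B=19] open={R10,R11,R9}
Step 20: reserve R12 B 1 -> on_hand[A=13 B=19] avail[A=3 B=18] open={R10,R11,R12,R9}
Step 21: cancel R10 -> on_hand[A=13 B=19] avail[A=10 B=18] open={R11,R12,R9}
Step 22: reserve R13 B 3 -> on_hand[A=13 B=19] avail[A=10 B=15] open={R11,R12,R13,R9}
Step 23: reserve R14 A 5 -> on_hand[A=13 B=19] avail[A=5 B=15] open={R11,R12,R13,R14,R9}
Step 24: reserve R15 A 4 -> on_hand[A=13 B=19] avail[A=1 B=15] open={R11,R12,R13,R14,R15,R9}

Answer: A: 1
B: 15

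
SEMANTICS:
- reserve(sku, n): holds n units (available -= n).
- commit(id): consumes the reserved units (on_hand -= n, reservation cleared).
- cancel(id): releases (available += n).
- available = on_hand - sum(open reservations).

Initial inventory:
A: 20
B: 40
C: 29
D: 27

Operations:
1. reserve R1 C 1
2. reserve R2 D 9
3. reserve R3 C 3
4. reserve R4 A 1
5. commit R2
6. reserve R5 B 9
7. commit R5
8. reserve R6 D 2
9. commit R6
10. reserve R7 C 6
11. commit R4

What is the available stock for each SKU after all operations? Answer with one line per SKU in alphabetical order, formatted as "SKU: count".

Answer: A: 19
B: 31
C: 19
D: 16

Derivation:
Step 1: reserve R1 C 1 -> on_hand[A=20 B=40 C=29 D=27] avail[A=20 B=40 C=28 D=27] open={R1}
Step 2: reserve R2 D 9 -> on_hand[A=20 B=40 C=29 D=27] avail[A=20 B=40 C=28 D=18] open={R1,R2}
Step 3: reserve R3 C 3 -> on_hand[A=20 B=40 C=29 D=27] avail[A=20 B=40 C=25 D=18] open={R1,R2,R3}
Step 4: reserve R4 A 1 -> on_hand[A=20 B=40 C=29 D=27] avail[A=19 B=40 C=25 D=18] open={R1,R2,R3,R4}
Step 5: commit R2 -> on_hand[A=20 B=40 C=29 D=18] avail[A=19 B=40 C=25 D=18] open={R1,R3,R4}
Step 6: reserve R5 B 9 -> on_hand[A=20 B=40 C=29 D=18] avail[A=19 B=31 C=25 D=18] open={R1,R3,R4,R5}
Step 7: commit R5 -> on_hand[A=20 B=31 C=29 D=18] avail[A=19 B=31 C=25 D=18] open={R1,R3,R4}
Step 8: reserve R6 D 2 -> on_hand[A=20 B=31 C=29 D=18] avail[A=19 B=31 C=25 D=16] open={R1,R3,R4,R6}
Step 9: commit R6 -> on_hand[A=20 B=31 C=29 D=16] avail[A=19 B=31 C=25 D=16] open={R1,R3,R4}
Step 10: reserve R7 C 6 -> on_hand[A=20 B=31 C=29 D=16] avail[A=19 B=31 C=19 D=16] open={R1,R3,R4,R7}
Step 11: commit R4 -> on_hand[A=19 B=31 C=29 D=16] avail[A=19 B=31 C=19 D=16] open={R1,R3,R7}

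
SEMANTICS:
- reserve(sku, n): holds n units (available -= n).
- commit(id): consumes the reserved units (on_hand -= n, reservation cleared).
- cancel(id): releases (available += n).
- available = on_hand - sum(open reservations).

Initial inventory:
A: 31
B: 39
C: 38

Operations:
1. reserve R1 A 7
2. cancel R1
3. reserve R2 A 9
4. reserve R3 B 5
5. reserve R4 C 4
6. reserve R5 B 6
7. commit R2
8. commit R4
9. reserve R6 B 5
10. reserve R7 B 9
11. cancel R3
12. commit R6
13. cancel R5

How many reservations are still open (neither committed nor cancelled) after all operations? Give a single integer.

Answer: 1

Derivation:
Step 1: reserve R1 A 7 -> on_hand[A=31 B=39 C=38] avail[A=24 B=39 C=38] open={R1}
Step 2: cancel R1 -> on_hand[A=31 B=39 C=38] avail[A=31 B=39 C=38] open={}
Step 3: reserve R2 A 9 -> on_hand[A=31 B=39 C=38] avail[A=22 B=39 C=38] open={R2}
Step 4: reserve R3 B 5 -> on_hand[A=31 B=39 C=38] avail[A=22 B=34 C=38] open={R2,R3}
Step 5: reserve R4 C 4 -> on_hand[A=31 B=39 C=38] avail[A=22 B=34 C=34] open={R2,R3,R4}
Step 6: reserve R5 B 6 -> on_hand[A=31 B=39 C=38] avail[A=22 B=28 C=34] open={R2,R3,R4,R5}
Step 7: commit R2 -> on_hand[A=22 B=39 C=38] avail[A=22 B=28 C=34] open={R3,R4,R5}
Step 8: commit R4 -> on_hand[A=22 B=39 C=34] avail[A=22 B=28 C=34] open={R3,R5}
Step 9: reserve R6 B 5 -> on_hand[A=22 B=39 C=34] avail[A=22 B=23 C=34] open={R3,R5,R6}
Step 10: reserve R7 B 9 -> on_hand[A=22 B=39 C=34] avail[A=22 B=14 C=34] open={R3,R5,R6,R7}
Step 11: cancel R3 -> on_hand[A=22 B=39 C=34] avail[A=22 B=19 C=34] open={R5,R6,R7}
Step 12: commit R6 -> on_hand[A=22 B=34 C=34] avail[A=22 B=19 C=34] open={R5,R7}
Step 13: cancel R5 -> on_hand[A=22 B=34 C=34] avail[A=22 B=25 C=34] open={R7}
Open reservations: ['R7'] -> 1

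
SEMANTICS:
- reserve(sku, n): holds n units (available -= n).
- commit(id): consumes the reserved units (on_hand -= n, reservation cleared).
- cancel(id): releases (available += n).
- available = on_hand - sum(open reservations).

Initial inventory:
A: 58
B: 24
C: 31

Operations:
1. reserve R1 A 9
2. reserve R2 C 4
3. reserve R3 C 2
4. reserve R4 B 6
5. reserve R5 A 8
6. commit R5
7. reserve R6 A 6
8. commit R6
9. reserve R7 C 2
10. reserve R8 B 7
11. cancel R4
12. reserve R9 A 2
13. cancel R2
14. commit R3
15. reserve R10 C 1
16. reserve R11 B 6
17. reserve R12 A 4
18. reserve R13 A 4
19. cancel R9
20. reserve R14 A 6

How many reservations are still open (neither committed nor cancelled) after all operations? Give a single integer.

Step 1: reserve R1 A 9 -> on_hand[A=58 B=24 C=31] avail[A=49 B=24 C=31] open={R1}
Step 2: reserve R2 C 4 -> on_hand[A=58 B=24 C=31] avail[A=49 B=24 C=27] open={R1,R2}
Step 3: reserve R3 C 2 -> on_hand[A=58 B=24 C=31] avail[A=49 B=24 C=25] open={R1,R2,R3}
Step 4: reserve R4 B 6 -> on_hand[A=58 B=24 C=31] avail[A=49 B=18 C=25] open={R1,R2,R3,R4}
Step 5: reserve R5 A 8 -> on_hand[A=58 B=24 C=31] avail[A=41 B=18 C=25] open={R1,R2,R3,R4,R5}
Step 6: commit R5 -> on_hand[A=50 B=24 C=31] avail[A=41 B=18 C=25] open={R1,R2,R3,R4}
Step 7: reserve R6 A 6 -> on_hand[A=50 B=24 C=31] avail[A=35 B=18 C=25] open={R1,R2,R3,R4,R6}
Step 8: commit R6 -> on_hand[A=44 B=24 C=31] avail[A=35 B=18 C=25] open={R1,R2,R3,R4}
Step 9: reserve R7 C 2 -> on_hand[A=44 B=24 C=31] avail[A=35 B=18 C=23] open={R1,R2,R3,R4,R7}
Step 10: reserve R8 B 7 -> on_hand[A=44 B=24 C=31] avail[A=35 B=11 C=23] open={R1,R2,R3,R4,R7,R8}
Step 11: cancel R4 -> on_hand[A=44 B=24 C=31] avail[A=35 B=17 C=23] open={R1,R2,R3,R7,R8}
Step 12: reserve R9 A 2 -> on_hand[A=44 B=24 C=31] avail[A=33 B=17 C=23] open={R1,R2,R3,R7,R8,R9}
Step 13: cancel R2 -> on_hand[A=44 B=24 C=31] avail[A=33 B=17 C=27] open={R1,R3,R7,R8,R9}
Step 14: commit R3 -> on_hand[A=44 B=24 C=29] avail[A=33 B=17 C=27] open={R1,R7,R8,R9}
Step 15: reserve R10 C 1 -> on_hand[A=44 B=24 C=29] avail[A=33 B=17 C=26] open={R1,R10,R7,R8,R9}
Step 16: reserve R11 B 6 -> on_hand[A=44 B=24 C=29] avail[A=33 B=11 C=26] open={R1,R10,R11,R7,R8,R9}
Step 17: reserve R12 A 4 -> on_hand[A=44 B=24 C=29] avail[A=29 B=11 C=26] open={R1,R10,R11,R12,R7,R8,R9}
Step 18: reserve R13 A 4 -> on_hand[A=44 B=24 C=29] avail[A=25 B=11 C=26] open={R1,R10,R11,R12,R13,R7,R8,R9}
Step 19: cancel R9 -> on_hand[A=44 B=24 C=29] avail[A=27 B=11 C=26] open={R1,R10,R11,R12,R13,R7,R8}
Step 20: reserve R14 A 6 -> on_hand[A=44 B=24 C=29] avail[A=21 B=11 C=26] open={R1,R10,R11,R12,R13,R14,R7,R8}
Open reservations: ['R1', 'R10', 'R11', 'R12', 'R13', 'R14', 'R7', 'R8'] -> 8

Answer: 8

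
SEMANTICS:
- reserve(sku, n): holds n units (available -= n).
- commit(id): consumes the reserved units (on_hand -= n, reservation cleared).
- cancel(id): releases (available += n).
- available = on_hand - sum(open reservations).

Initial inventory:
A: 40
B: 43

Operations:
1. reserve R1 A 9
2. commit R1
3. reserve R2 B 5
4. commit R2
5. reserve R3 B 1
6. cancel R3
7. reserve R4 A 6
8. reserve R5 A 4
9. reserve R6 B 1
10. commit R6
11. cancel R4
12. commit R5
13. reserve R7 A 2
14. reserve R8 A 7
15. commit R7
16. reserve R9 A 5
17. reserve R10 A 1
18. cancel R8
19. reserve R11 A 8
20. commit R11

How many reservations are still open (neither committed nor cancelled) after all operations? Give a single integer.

Answer: 2

Derivation:
Step 1: reserve R1 A 9 -> on_hand[A=40 B=43] avail[A=31 B=43] open={R1}
Step 2: commit R1 -> on_hand[A=31 B=43] avail[A=31 B=43] open={}
Step 3: reserve R2 B 5 -> on_hand[A=31 B=43] avail[A=31 B=38] open={R2}
Step 4: commit R2 -> on_hand[A=31 B=38] avail[A=31 B=38] open={}
Step 5: reserve R3 B 1 -> on_hand[A=31 B=38] avail[A=31 B=37] open={R3}
Step 6: cancel R3 -> on_hand[A=31 B=38] avail[A=31 B=38] open={}
Step 7: reserve R4 A 6 -> on_hand[A=31 B=38] avail[A=25 B=38] open={R4}
Step 8: reserve R5 A 4 -> on_hand[A=31 B=38] avail[A=21 B=38] open={R4,R5}
Step 9: reserve R6 B 1 -> on_hand[A=31 B=38] avail[A=21 B=37] open={R4,R5,R6}
Step 10: commit R6 -> on_hand[A=31 B=37] avail[A=21 B=37] open={R4,R5}
Step 11: cancel R4 -> on_hand[A=31 B=37] avail[A=27 B=37] open={R5}
Step 12: commit R5 -> on_hand[A=27 B=37] avail[A=27 B=37] open={}
Step 13: reserve R7 A 2 -> on_hand[A=27 B=37] avail[A=25 B=37] open={R7}
Step 14: reserve R8 A 7 -> on_hand[A=27 B=37] avail[A=18 B=37] open={R7,R8}
Step 15: commit R7 -> on_hand[A=25 B=37] avail[A=18 B=37] open={R8}
Step 16: reserve R9 A 5 -> on_hand[A=25 B=37] avail[A=13 B=37] open={R8,R9}
Step 17: reserve R10 A 1 -> on_hand[A=25 B=37] avail[A=12 B=37] open={R10,R8,R9}
Step 18: cancel R8 -> on_hand[A=25 B=37] avail[A=19 B=37] open={R10,R9}
Step 19: reserve R11 A 8 -> on_hand[A=25 B=37] avail[A=11 B=37] open={R10,R11,R9}
Step 20: commit R11 -> on_hand[A=17 B=37] avail[A=11 B=37] open={R10,R9}
Open reservations: ['R10', 'R9'] -> 2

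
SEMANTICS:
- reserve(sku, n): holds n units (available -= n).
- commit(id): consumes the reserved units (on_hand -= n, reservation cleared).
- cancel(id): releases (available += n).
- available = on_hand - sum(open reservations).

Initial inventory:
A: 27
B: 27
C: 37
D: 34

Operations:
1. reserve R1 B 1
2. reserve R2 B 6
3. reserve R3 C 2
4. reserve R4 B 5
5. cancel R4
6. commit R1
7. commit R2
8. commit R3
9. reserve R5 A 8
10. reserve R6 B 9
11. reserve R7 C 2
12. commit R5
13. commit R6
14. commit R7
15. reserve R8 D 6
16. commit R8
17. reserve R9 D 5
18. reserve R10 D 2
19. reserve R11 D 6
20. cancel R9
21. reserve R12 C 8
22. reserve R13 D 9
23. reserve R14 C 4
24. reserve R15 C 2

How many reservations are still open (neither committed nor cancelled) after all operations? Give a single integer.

Step 1: reserve R1 B 1 -> on_hand[A=27 B=27 C=37 D=34] avail[A=27 B=26 C=37 D=34] open={R1}
Step 2: reserve R2 B 6 -> on_hand[A=27 B=27 C=37 D=34] avail[A=27 B=20 C=37 D=34] open={R1,R2}
Step 3: reserve R3 C 2 -> on_hand[A=27 B=27 C=37 D=34] avail[A=27 B=20 C=35 D=34] open={R1,R2,R3}
Step 4: reserve R4 B 5 -> on_hand[A=27 B=27 C=37 D=34] avail[A=27 B=15 C=35 D=34] open={R1,R2,R3,R4}
Step 5: cancel R4 -> on_hand[A=27 B=27 C=37 D=34] avail[A=27 B=20 C=35 D=34] open={R1,R2,R3}
Step 6: commit R1 -> on_hand[A=27 B=26 C=37 D=34] avail[A=27 B=20 C=35 D=34] open={R2,R3}
Step 7: commit R2 -> on_hand[A=27 B=20 C=37 D=34] avail[A=27 B=20 C=35 D=34] open={R3}
Step 8: commit R3 -> on_hand[A=27 B=20 C=35 D=34] avail[A=27 B=20 C=35 D=34] open={}
Step 9: reserve R5 A 8 -> on_hand[A=27 B=20 C=35 D=34] avail[A=19 B=20 C=35 D=34] open={R5}
Step 10: reserve R6 B 9 -> on_hand[A=27 B=20 C=35 D=34] avail[A=19 B=11 C=35 D=34] open={R5,R6}
Step 11: reserve R7 C 2 -> on_hand[A=27 B=20 C=35 D=34] avail[A=19 B=11 C=33 D=34] open={R5,R6,R7}
Step 12: commit R5 -> on_hand[A=19 B=20 C=35 D=34] avail[A=19 B=11 C=33 D=34] open={R6,R7}
Step 13: commit R6 -> on_hand[A=19 B=11 C=35 D=34] avail[A=19 B=11 C=33 D=34] open={R7}
Step 14: commit R7 -> on_hand[A=19 B=11 C=33 D=34] avail[A=19 B=11 C=33 D=34] open={}
Step 15: reserve R8 D 6 -> on_hand[A=19 B=11 C=33 D=34] avail[A=19 B=11 C=33 D=28] open={R8}
Step 16: commit R8 -> on_hand[A=19 B=11 C=33 D=28] avail[A=19 B=11 C=33 D=28] open={}
Step 17: reserve R9 D 5 -> on_hand[A=19 B=11 C=33 D=28] avail[A=19 B=11 C=33 D=23] open={R9}
Step 18: reserve R10 D 2 -> on_hand[A=19 B=11 C=33 D=28] avail[A=19 B=11 C=33 D=21] open={R10,R9}
Step 19: reserve R11 D 6 -> on_hand[A=19 B=11 C=33 D=28] avail[A=19 B=11 C=33 D=15] open={R10,R11,R9}
Step 20: cancel R9 -> on_hand[A=19 B=11 C=33 D=28] avail[A=19 B=11 C=33 D=20] open={R10,R11}
Step 21: reserve R12 C 8 -> on_hand[A=19 B=11 C=33 D=28] avail[A=19 B=11 C=25 D=20] open={R10,R11,R12}
Step 22: reserve R13 D 9 -> on_hand[A=19 B=11 C=33 D=28] avail[A=19 B=11 C=25 D=11] open={R10,R11,R12,R13}
Step 23: reserve R14 C 4 -> on_hand[A=19 B=11 C=33 D=28] avail[A=19 B=11 C=21 D=11] open={R10,R11,R12,R13,R14}
Step 24: reserve R15 C 2 -> on_hand[A=19 B=11 C=33 D=28] avail[A=19 B=11 C=19 D=11] open={R10,R11,R12,R13,R14,R15}
Open reservations: ['R10', 'R11', 'R12', 'R13', 'R14', 'R15'] -> 6

Answer: 6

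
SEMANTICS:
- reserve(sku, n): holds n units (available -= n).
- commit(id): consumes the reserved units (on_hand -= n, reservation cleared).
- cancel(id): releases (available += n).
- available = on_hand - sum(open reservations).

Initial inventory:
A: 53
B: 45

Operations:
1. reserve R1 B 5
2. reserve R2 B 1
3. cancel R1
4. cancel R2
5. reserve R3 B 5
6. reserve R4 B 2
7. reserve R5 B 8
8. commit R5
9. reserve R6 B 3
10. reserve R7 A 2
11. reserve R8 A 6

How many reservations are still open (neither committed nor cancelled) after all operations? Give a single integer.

Answer: 5

Derivation:
Step 1: reserve R1 B 5 -> on_hand[A=53 B=45] avail[A=53 B=40] open={R1}
Step 2: reserve R2 B 1 -> on_hand[A=53 B=45] avail[A=53 B=39] open={R1,R2}
Step 3: cancel R1 -> on_hand[A=53 B=45] avail[A=53 B=44] open={R2}
Step 4: cancel R2 -> on_hand[A=53 B=45] avail[A=53 B=45] open={}
Step 5: reserve R3 B 5 -> on_hand[A=53 B=45] avail[A=53 B=40] open={R3}
Step 6: reserve R4 B 2 -> on_hand[A=53 B=45] avail[A=53 B=38] open={R3,R4}
Step 7: reserve R5 B 8 -> on_hand[A=53 B=45] avail[A=53 B=30] open={R3,R4,R5}
Step 8: commit R5 -> on_hand[A=53 B=37] avail[A=53 B=30] open={R3,R4}
Step 9: reserve R6 B 3 -> on_hand[A=53 B=37] avail[A=53 B=27] open={R3,R4,R6}
Step 10: reserve R7 A 2 -> on_hand[A=53 B=37] avail[A=51 B=27] open={R3,R4,R6,R7}
Step 11: reserve R8 A 6 -> on_hand[A=53 B=37] avail[A=45 B=27] open={R3,R4,R6,R7,R8}
Open reservations: ['R3', 'R4', 'R6', 'R7', 'R8'] -> 5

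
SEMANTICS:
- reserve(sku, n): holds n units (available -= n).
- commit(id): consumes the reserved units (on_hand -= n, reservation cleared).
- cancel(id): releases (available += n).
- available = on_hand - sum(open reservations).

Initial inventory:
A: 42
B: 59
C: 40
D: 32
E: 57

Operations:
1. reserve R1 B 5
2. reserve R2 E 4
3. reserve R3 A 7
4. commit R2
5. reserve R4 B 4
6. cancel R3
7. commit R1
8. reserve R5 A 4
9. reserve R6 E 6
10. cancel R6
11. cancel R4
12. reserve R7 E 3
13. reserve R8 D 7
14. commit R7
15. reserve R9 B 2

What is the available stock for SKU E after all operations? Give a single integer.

Answer: 50

Derivation:
Step 1: reserve R1 B 5 -> on_hand[A=42 B=59 C=40 D=32 E=57] avail[A=42 B=54 C=40 D=32 E=57] open={R1}
Step 2: reserve R2 E 4 -> on_hand[A=42 B=59 C=40 D=32 E=57] avail[A=42 B=54 C=40 D=32 E=53] open={R1,R2}
Step 3: reserve R3 A 7 -> on_hand[A=42 B=59 C=40 D=32 E=57] avail[A=35 B=54 C=40 D=32 E=53] open={R1,R2,R3}
Step 4: commit R2 -> on_hand[A=42 B=59 C=40 D=32 E=53] avail[A=35 B=54 C=40 D=32 E=53] open={R1,R3}
Step 5: reserve R4 B 4 -> on_hand[A=42 B=59 C=40 D=32 E=53] avail[A=35 B=50 C=40 D=32 E=53] open={R1,R3,R4}
Step 6: cancel R3 -> on_hand[A=42 B=59 C=40 D=32 E=53] avail[A=42 B=50 C=40 D=32 E=53] open={R1,R4}
Step 7: commit R1 -> on_hand[A=42 B=54 C=40 D=32 E=53] avail[A=42 B=50 C=40 D=32 E=53] open={R4}
Step 8: reserve R5 A 4 -> on_hand[A=42 B=54 C=40 D=32 E=53] avail[A=38 B=50 C=40 D=32 E=53] open={R4,R5}
Step 9: reserve R6 E 6 -> on_hand[A=42 B=54 C=40 D=32 E=53] avail[A=38 B=50 C=40 D=32 E=47] open={R4,R5,R6}
Step 10: cancel R6 -> on_hand[A=42 B=54 C=40 D=32 E=53] avail[A=38 B=50 C=40 D=32 E=53] open={R4,R5}
Step 11: cancel R4 -> on_hand[A=42 B=54 C=40 D=32 E=53] avail[A=38 B=54 C=40 D=32 E=53] open={R5}
Step 12: reserve R7 E 3 -> on_hand[A=42 B=54 C=40 D=32 E=53] avail[A=38 B=54 C=40 D=32 E=50] open={R5,R7}
Step 13: reserve R8 D 7 -> on_hand[A=42 B=54 C=40 D=32 E=53] avail[A=38 B=54 C=40 D=25 E=50] open={R5,R7,R8}
Step 14: commit R7 -> on_hand[A=42 B=54 C=40 D=32 E=50] avail[A=38 B=54 C=40 D=25 E=50] open={R5,R8}
Step 15: reserve R9 B 2 -> on_hand[A=42 B=54 C=40 D=32 E=50] avail[A=38 B=52 C=40 D=25 E=50] open={R5,R8,R9}
Final available[E] = 50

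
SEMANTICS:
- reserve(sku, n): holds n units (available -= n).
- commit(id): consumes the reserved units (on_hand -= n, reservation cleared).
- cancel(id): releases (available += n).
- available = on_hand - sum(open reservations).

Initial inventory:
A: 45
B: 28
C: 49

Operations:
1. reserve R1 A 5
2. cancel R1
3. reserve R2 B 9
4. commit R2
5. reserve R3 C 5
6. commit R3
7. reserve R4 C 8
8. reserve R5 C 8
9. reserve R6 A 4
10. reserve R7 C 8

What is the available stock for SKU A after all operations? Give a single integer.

Answer: 41

Derivation:
Step 1: reserve R1 A 5 -> on_hand[A=45 B=28 C=49] avail[A=40 B=28 C=49] open={R1}
Step 2: cancel R1 -> on_hand[A=45 B=28 C=49] avail[A=45 B=28 C=49] open={}
Step 3: reserve R2 B 9 -> on_hand[A=45 B=28 C=49] avail[A=45 B=19 C=49] open={R2}
Step 4: commit R2 -> on_hand[A=45 B=19 C=49] avail[A=45 B=19 C=49] open={}
Step 5: reserve R3 C 5 -> on_hand[A=45 B=19 C=49] avail[A=45 B=19 C=44] open={R3}
Step 6: commit R3 -> on_hand[A=45 B=19 C=44] avail[A=45 B=19 C=44] open={}
Step 7: reserve R4 C 8 -> on_hand[A=45 B=19 C=44] avail[A=45 B=19 C=36] open={R4}
Step 8: reserve R5 C 8 -> on_hand[A=45 B=19 C=44] avail[A=45 B=19 C=28] open={R4,R5}
Step 9: reserve R6 A 4 -> on_hand[A=45 B=19 C=44] avail[A=41 B=19 C=28] open={R4,R5,R6}
Step 10: reserve R7 C 8 -> on_hand[A=45 B=19 C=44] avail[A=41 B=19 C=20] open={R4,R5,R6,R7}
Final available[A] = 41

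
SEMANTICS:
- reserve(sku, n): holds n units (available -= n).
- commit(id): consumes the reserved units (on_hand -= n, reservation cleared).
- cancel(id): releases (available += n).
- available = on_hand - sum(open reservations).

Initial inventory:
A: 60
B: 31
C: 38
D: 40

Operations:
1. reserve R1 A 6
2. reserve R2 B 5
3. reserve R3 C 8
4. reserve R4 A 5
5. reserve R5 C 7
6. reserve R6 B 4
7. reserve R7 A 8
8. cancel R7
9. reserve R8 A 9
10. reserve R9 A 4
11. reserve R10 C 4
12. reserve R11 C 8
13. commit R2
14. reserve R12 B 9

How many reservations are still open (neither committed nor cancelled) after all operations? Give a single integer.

Step 1: reserve R1 A 6 -> on_hand[A=60 B=31 C=38 D=40] avail[A=54 B=31 C=38 D=40] open={R1}
Step 2: reserve R2 B 5 -> on_hand[A=60 B=31 C=38 D=40] avail[A=54 B=26 C=38 D=40] open={R1,R2}
Step 3: reserve R3 C 8 -> on_hand[A=60 B=31 C=38 D=40] avail[A=54 B=26 C=30 D=40] open={R1,R2,R3}
Step 4: reserve R4 A 5 -> on_hand[A=60 B=31 C=38 D=40] avail[A=49 B=26 C=30 D=40] open={R1,R2,R3,R4}
Step 5: reserve R5 C 7 -> on_hand[A=60 B=31 C=38 D=40] avail[A=49 B=26 C=23 D=40] open={R1,R2,R3,R4,R5}
Step 6: reserve R6 B 4 -> on_hand[A=60 B=31 C=38 D=40] avail[A=49 B=22 C=23 D=40] open={R1,R2,R3,R4,R5,R6}
Step 7: reserve R7 A 8 -> on_hand[A=60 B=31 C=38 D=40] avail[A=41 B=22 C=23 D=40] open={R1,R2,R3,R4,R5,R6,R7}
Step 8: cancel R7 -> on_hand[A=60 B=31 C=38 D=40] avail[A=49 B=22 C=23 D=40] open={R1,R2,R3,R4,R5,R6}
Step 9: reserve R8 A 9 -> on_hand[A=60 B=31 C=38 D=40] avail[A=40 B=22 C=23 D=40] open={R1,R2,R3,R4,R5,R6,R8}
Step 10: reserve R9 A 4 -> on_hand[A=60 B=31 C=38 D=40] avail[A=36 B=22 C=23 D=40] open={R1,R2,R3,R4,R5,R6,R8,R9}
Step 11: reserve R10 C 4 -> on_hand[A=60 B=31 C=38 D=40] avail[A=36 B=22 C=19 D=40] open={R1,R10,R2,R3,R4,R5,R6,R8,R9}
Step 12: reserve R11 C 8 -> on_hand[A=60 B=31 C=38 D=40] avail[A=36 B=22 C=11 D=40] open={R1,R10,R11,R2,R3,R4,R5,R6,R8,R9}
Step 13: commit R2 -> on_hand[A=60 B=26 C=38 D=40] avail[A=36 B=22 C=11 D=40] open={R1,R10,R11,R3,R4,R5,R6,R8,R9}
Step 14: reserve R12 B 9 -> on_hand[A=60 B=26 C=38 D=40] avail[A=36 B=13 C=11 D=40] open={R1,R10,R11,R12,R3,R4,R5,R6,R8,R9}
Open reservations: ['R1', 'R10', 'R11', 'R12', 'R3', 'R4', 'R5', 'R6', 'R8', 'R9'] -> 10

Answer: 10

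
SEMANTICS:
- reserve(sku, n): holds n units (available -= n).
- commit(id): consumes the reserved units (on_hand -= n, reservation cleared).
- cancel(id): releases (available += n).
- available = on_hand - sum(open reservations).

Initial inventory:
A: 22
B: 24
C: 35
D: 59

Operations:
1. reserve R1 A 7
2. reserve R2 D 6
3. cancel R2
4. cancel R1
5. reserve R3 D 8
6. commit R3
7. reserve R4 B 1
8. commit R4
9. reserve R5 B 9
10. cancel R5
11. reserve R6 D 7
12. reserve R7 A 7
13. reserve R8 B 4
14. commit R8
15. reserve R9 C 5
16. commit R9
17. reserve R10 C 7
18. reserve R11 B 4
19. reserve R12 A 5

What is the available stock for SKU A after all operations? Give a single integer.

Step 1: reserve R1 A 7 -> on_hand[A=22 B=24 C=35 D=59] avail[A=15 B=24 C=35 D=59] open={R1}
Step 2: reserve R2 D 6 -> on_hand[A=22 B=24 C=35 D=59] avail[A=15 B=24 C=35 D=53] open={R1,R2}
Step 3: cancel R2 -> on_hand[A=22 B=24 C=35 D=59] avail[A=15 B=24 C=35 D=59] open={R1}
Step 4: cancel R1 -> on_hand[A=22 B=24 C=35 D=59] avail[A=22 B=24 C=35 D=59] open={}
Step 5: reserve R3 D 8 -> on_hand[A=22 B=24 C=35 D=59] avail[A=22 B=24 C=35 D=51] open={R3}
Step 6: commit R3 -> on_hand[A=22 B=24 C=35 D=51] avail[A=22 B=24 C=35 D=51] open={}
Step 7: reserve R4 B 1 -> on_hand[A=22 B=24 C=35 D=51] avail[A=22 B=23 C=35 D=51] open={R4}
Step 8: commit R4 -> on_hand[A=22 B=23 C=35 D=51] avail[A=22 B=23 C=35 D=51] open={}
Step 9: reserve R5 B 9 -> on_hand[A=22 B=23 C=35 D=51] avail[A=22 B=14 C=35 D=51] open={R5}
Step 10: cancel R5 -> on_hand[A=22 B=23 C=35 D=51] avail[A=22 B=23 C=35 D=51] open={}
Step 11: reserve R6 D 7 -> on_hand[A=22 B=23 C=35 D=51] avail[A=22 B=23 C=35 D=44] open={R6}
Step 12: reserve R7 A 7 -> on_hand[A=22 B=23 C=35 D=51] avail[A=15 B=23 C=35 D=44] open={R6,R7}
Step 13: reserve R8 B 4 -> on_hand[A=22 B=23 C=35 D=51] avail[A=15 B=19 C=35 D=44] open={R6,R7,R8}
Step 14: commit R8 -> on_hand[A=22 B=19 C=35 D=51] avail[A=15 B=19 C=35 D=44] open={R6,R7}
Step 15: reserve R9 C 5 -> on_hand[A=22 B=19 C=35 D=51] avail[A=15 B=19 C=30 D=44] open={R6,R7,R9}
Step 16: commit R9 -> on_hand[A=22 B=19 C=30 D=51] avail[A=15 B=19 C=30 D=44] open={R6,R7}
Step 17: reserve R10 C 7 -> on_hand[A=22 B=19 C=30 D=51] avail[A=15 B=19 C=23 D=44] open={R10,R6,R7}
Step 18: reserve R11 B 4 -> on_hand[A=22 B=19 C=30 D=51] avail[A=15 B=15 C=23 D=44] open={R10,R11,R6,R7}
Step 19: reserve R12 A 5 -> on_hand[A=22 B=19 C=30 D=51] avail[A=10 B=15 C=23 D=44] open={R10,R11,R12,R6,R7}
Final available[A] = 10

Answer: 10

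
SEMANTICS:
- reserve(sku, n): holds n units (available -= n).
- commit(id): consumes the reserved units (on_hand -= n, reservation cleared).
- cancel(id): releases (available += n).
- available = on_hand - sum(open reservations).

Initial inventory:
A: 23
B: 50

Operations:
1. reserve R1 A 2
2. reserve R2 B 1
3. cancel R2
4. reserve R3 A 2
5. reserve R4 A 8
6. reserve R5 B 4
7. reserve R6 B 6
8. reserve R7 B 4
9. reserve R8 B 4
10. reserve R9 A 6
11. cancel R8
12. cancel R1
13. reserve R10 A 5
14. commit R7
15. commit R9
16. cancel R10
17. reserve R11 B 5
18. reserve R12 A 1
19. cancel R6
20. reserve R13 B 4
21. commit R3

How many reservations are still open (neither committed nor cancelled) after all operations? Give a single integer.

Step 1: reserve R1 A 2 -> on_hand[A=23 B=50] avail[A=21 B=50] open={R1}
Step 2: reserve R2 B 1 -> on_hand[A=23 B=50] avail[A=21 B=49] open={R1,R2}
Step 3: cancel R2 -> on_hand[A=23 B=50] avail[A=21 B=50] open={R1}
Step 4: reserve R3 A 2 -> on_hand[A=23 B=50] avail[A=19 B=50] open={R1,R3}
Step 5: reserve R4 A 8 -> on_hand[A=23 B=50] avail[A=11 B=50] open={R1,R3,R4}
Step 6: reserve R5 B 4 -> on_hand[A=23 B=50] avail[A=11 B=46] open={R1,R3,R4,R5}
Step 7: reserve R6 B 6 -> on_hand[A=23 B=50] avail[A=11 B=40] open={R1,R3,R4,R5,R6}
Step 8: reserve R7 B 4 -> on_hand[A=23 B=50] avail[A=11 B=36] open={R1,R3,R4,R5,R6,R7}
Step 9: reserve R8 B 4 -> on_hand[A=23 B=50] avail[A=11 B=32] open={R1,R3,R4,R5,R6,R7,R8}
Step 10: reserve R9 A 6 -> on_hand[A=23 B=50] avail[A=5 B=32] open={R1,R3,R4,R5,R6,R7,R8,R9}
Step 11: cancel R8 -> on_hand[A=23 B=50] avail[A=5 B=36] open={R1,R3,R4,R5,R6,R7,R9}
Step 12: cancel R1 -> on_hand[A=23 B=50] avail[A=7 B=36] open={R3,R4,R5,R6,R7,R9}
Step 13: reserve R10 A 5 -> on_hand[A=23 B=50] avail[A=2 B=36] open={R10,R3,R4,R5,R6,R7,R9}
Step 14: commit R7 -> on_hand[A=23 B=46] avail[A=2 B=36] open={R10,R3,R4,R5,R6,R9}
Step 15: commit R9 -> on_hand[A=17 B=46] avail[A=2 B=36] open={R10,R3,R4,R5,R6}
Step 16: cancel R10 -> on_hand[A=17 B=46] avail[A=7 B=36] open={R3,R4,R5,R6}
Step 17: reserve R11 B 5 -> on_hand[A=17 B=46] avail[A=7 B=31] open={R11,R3,R4,R5,R6}
Step 18: reserve R12 A 1 -> on_hand[A=17 B=46] avail[A=6 B=31] open={R11,R12,R3,R4,R5,R6}
Step 19: cancel R6 -> on_hand[A=17 B=46] avail[A=6 B=37] open={R11,R12,R3,R4,R5}
Step 20: reserve R13 B 4 -> on_hand[A=17 B=46] avail[A=6 B=33] open={R11,R12,R13,R3,R4,R5}
Step 21: commit R3 -> on_hand[A=15 B=46] avail[A=6 B=33] open={R11,R12,R13,R4,R5}
Open reservations: ['R11', 'R12', 'R13', 'R4', 'R5'] -> 5

Answer: 5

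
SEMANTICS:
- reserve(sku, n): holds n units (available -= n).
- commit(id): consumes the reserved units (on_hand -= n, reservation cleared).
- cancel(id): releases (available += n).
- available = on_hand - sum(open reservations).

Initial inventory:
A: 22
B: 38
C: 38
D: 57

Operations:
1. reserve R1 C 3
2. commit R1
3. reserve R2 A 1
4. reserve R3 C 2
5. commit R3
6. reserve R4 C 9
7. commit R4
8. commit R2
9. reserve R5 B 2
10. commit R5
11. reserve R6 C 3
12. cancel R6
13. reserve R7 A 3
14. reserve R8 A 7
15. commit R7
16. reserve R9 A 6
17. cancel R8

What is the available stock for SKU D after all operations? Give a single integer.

Answer: 57

Derivation:
Step 1: reserve R1 C 3 -> on_hand[A=22 B=38 C=38 D=57] avail[A=22 B=38 C=35 D=57] open={R1}
Step 2: commit R1 -> on_hand[A=22 B=38 C=35 D=57] avail[A=22 B=38 C=35 D=57] open={}
Step 3: reserve R2 A 1 -> on_hand[A=22 B=38 C=35 D=57] avail[A=21 B=38 C=35 D=57] open={R2}
Step 4: reserve R3 C 2 -> on_hand[A=22 B=38 C=35 D=57] avail[A=21 B=38 C=33 D=57] open={R2,R3}
Step 5: commit R3 -> on_hand[A=22 B=38 C=33 D=57] avail[A=21 B=38 C=33 D=57] open={R2}
Step 6: reserve R4 C 9 -> on_hand[A=22 B=38 C=33 D=57] avail[A=21 B=38 C=24 D=57] open={R2,R4}
Step 7: commit R4 -> on_hand[A=22 B=38 C=24 D=57] avail[A=21 B=38 C=24 D=57] open={R2}
Step 8: commit R2 -> on_hand[A=21 B=38 C=24 D=57] avail[A=21 B=38 C=24 D=57] open={}
Step 9: reserve R5 B 2 -> on_hand[A=21 B=38 C=24 D=57] avail[A=21 B=36 C=24 D=57] open={R5}
Step 10: commit R5 -> on_hand[A=21 B=36 C=24 D=57] avail[A=21 B=36 C=24 D=57] open={}
Step 11: reserve R6 C 3 -> on_hand[A=21 B=36 C=24 D=57] avail[A=21 B=36 C=21 D=57] open={R6}
Step 12: cancel R6 -> on_hand[A=21 B=36 C=24 D=57] avail[A=21 B=36 C=24 D=57] open={}
Step 13: reserve R7 A 3 -> on_hand[A=21 B=36 C=24 D=57] avail[A=18 B=36 C=24 D=57] open={R7}
Step 14: reserve R8 A 7 -> on_hand[A=21 B=36 C=24 D=57] avail[A=11 B=36 C=24 D=57] open={R7,R8}
Step 15: commit R7 -> on_hand[A=18 B=36 C=24 D=57] avail[A=11 B=36 C=24 D=57] open={R8}
Step 16: reserve R9 A 6 -> on_hand[A=18 B=36 C=24 D=57] avail[A=5 B=36 C=24 D=57] open={R8,R9}
Step 17: cancel R8 -> on_hand[A=18 B=36 C=24 D=57] avail[A=12 B=36 C=24 D=57] open={R9}
Final available[D] = 57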